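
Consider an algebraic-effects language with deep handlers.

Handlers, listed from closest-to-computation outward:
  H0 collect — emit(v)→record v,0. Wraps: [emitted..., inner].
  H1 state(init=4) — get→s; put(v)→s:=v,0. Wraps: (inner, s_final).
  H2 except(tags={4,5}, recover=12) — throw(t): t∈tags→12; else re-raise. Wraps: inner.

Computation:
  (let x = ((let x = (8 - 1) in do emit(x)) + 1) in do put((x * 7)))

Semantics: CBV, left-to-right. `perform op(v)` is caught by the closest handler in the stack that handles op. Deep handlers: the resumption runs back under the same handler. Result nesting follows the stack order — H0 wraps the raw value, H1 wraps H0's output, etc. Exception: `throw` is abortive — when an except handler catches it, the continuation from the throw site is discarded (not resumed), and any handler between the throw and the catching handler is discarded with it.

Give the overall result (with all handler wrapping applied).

Working:
emit(7) @ H0 ⇒ out+=7
put(7) @ H1 ⇒ s:=7
H0 returns [7, 0]
H1 returns ([7, 0], 7)
H2 returns ([7, 0], 7)
= ([7, 0], 7)

Answer: ([7, 0], 7)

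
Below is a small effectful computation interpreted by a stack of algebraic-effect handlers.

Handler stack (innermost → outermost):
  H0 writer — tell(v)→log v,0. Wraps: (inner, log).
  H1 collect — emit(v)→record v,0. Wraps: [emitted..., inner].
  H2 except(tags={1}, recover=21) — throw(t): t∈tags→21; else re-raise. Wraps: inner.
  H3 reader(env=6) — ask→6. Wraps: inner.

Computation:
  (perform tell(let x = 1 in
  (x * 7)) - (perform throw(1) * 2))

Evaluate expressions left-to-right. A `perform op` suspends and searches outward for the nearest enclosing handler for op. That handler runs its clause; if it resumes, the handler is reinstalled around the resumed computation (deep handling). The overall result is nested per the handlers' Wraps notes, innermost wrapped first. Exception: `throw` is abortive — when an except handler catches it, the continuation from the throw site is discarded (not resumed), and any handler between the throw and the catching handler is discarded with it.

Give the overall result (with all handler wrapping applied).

Answer: 21

Step-by-step:
tell(7) @ H0 ⇒ log+=7
throw(1) @ H2 caught ⇒ 21
H3 returns 21
= 21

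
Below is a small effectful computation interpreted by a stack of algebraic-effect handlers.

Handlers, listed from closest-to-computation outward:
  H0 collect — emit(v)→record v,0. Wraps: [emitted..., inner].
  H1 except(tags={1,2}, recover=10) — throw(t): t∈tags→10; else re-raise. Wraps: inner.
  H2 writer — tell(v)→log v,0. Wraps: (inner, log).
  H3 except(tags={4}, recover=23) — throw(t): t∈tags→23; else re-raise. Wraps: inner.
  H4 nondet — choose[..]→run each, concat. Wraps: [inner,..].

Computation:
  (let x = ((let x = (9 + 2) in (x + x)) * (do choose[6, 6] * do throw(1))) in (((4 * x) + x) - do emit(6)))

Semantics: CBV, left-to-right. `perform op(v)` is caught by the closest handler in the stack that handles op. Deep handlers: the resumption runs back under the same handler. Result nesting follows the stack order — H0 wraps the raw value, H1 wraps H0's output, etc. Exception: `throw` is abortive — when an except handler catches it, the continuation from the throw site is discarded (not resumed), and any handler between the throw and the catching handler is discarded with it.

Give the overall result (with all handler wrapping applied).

Answer: [(10, ()), (10, ())]

Working:
choose[6, 6] @ H4
  branch[0] choose=6:
    throw(1) @ H1 caught ⇒ 10
    H2 returns (10, ())
    H3 returns (10, ())
    H4 returns [(10, ())]
  branch[1] choose=6:
    throw(1) @ H1 caught ⇒ 10
    H2 returns (10, ())
    H3 returns (10, ())
    H4 returns [(10, ())]
= [(10, ()), (10, ())]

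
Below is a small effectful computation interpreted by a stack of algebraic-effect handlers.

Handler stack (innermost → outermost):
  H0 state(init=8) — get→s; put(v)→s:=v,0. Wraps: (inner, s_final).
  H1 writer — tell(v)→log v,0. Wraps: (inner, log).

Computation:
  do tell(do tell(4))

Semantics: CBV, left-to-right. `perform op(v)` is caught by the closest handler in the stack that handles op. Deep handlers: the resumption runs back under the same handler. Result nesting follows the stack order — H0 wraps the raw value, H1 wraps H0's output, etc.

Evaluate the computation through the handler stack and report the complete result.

Step-by-step:
tell(4) @ H1 ⇒ log+=4
tell(0) @ H1 ⇒ log+=0
H0 returns (0, 8)
H1 returns ((0, 8), (4, 0))
= ((0, 8), (4, 0))

Answer: ((0, 8), (4, 0))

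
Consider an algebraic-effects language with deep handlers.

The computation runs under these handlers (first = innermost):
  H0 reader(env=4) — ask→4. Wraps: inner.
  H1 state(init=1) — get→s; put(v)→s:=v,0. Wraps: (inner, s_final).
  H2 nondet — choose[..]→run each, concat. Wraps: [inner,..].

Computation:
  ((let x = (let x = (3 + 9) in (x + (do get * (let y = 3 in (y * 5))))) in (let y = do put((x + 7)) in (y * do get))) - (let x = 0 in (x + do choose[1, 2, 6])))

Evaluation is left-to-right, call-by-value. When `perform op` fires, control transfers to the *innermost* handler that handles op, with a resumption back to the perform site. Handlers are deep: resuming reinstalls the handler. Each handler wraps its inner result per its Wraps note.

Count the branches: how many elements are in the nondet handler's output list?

Step-by-step:
get @ H1 ⇒ 1
put(34) @ H1 ⇒ s:=34
get @ H1 ⇒ 34
choose[1, 2, 6] @ H2
  branch[0] choose=1:
    H0 returns -1
    H1 returns (-1, 34)
    H2 returns [(-1, 34)]
  branch[1] choose=2:
    H0 returns -2
    H1 returns (-2, 34)
    H2 returns [(-2, 34)]
  branch[2] choose=6:
    H0 returns -6
    H1 returns (-6, 34)
    H2 returns [(-6, 34)]
= [(-1, 34), (-2, 34), (-6, 34)]

Answer: 3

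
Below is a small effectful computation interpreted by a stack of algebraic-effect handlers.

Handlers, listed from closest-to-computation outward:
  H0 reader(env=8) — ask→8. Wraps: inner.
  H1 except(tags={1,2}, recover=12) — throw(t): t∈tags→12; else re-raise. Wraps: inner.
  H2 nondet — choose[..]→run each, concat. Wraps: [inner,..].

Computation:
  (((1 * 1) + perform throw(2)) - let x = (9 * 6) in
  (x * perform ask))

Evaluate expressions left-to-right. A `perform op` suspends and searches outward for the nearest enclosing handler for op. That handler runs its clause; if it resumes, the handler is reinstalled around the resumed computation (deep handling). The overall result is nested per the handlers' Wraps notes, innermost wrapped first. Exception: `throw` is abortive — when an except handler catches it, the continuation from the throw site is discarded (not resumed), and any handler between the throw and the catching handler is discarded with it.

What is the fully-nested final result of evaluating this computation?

Evaluation trace:
throw(2) @ H1 caught ⇒ 12
H2 returns [12]
= [12]

Answer: [12]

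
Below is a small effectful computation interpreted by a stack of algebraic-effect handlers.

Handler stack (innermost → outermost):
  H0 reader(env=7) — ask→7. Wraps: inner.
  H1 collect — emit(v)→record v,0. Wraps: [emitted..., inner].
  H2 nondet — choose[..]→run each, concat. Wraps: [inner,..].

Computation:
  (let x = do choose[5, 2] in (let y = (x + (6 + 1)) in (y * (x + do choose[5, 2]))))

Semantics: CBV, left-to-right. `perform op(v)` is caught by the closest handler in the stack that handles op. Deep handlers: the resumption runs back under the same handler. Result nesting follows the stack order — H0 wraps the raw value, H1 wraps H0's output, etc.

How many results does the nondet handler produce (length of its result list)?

Answer: 4

Working:
choose[5, 2] @ H2
  branch[0] choose=5:
    choose[5, 2] @ H2
      branch[0] choose=5:
        H0 returns 120
        H1 returns [120]
        H2 returns [[120]]
      branch[1] choose=2:
        H0 returns 84
        H1 returns [84]
        H2 returns [[84]]
  branch[1] choose=2:
    choose[5, 2] @ H2
      branch[0] choose=5:
        H0 returns 63
        H1 returns [63]
        H2 returns [[63]]
      branch[1] choose=2:
        H0 returns 36
        H1 returns [36]
        H2 returns [[36]]
= [[120], [84], [63], [36]]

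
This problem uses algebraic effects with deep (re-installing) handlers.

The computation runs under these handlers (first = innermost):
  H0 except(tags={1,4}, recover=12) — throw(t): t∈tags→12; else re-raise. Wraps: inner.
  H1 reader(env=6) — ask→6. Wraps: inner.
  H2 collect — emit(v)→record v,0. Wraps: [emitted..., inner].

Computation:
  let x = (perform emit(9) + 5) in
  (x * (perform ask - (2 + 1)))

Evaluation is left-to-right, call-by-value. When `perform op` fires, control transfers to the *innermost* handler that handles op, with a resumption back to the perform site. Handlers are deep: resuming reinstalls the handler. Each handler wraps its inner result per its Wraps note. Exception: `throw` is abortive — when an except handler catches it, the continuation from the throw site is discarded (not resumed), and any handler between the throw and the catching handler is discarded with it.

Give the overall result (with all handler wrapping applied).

Answer: [9, 15]

Working:
emit(9) @ H2 ⇒ out+=9
ask @ H1 ⇒ 6
H0 returns 15
H1 returns 15
H2 returns [9, 15]
= [9, 15]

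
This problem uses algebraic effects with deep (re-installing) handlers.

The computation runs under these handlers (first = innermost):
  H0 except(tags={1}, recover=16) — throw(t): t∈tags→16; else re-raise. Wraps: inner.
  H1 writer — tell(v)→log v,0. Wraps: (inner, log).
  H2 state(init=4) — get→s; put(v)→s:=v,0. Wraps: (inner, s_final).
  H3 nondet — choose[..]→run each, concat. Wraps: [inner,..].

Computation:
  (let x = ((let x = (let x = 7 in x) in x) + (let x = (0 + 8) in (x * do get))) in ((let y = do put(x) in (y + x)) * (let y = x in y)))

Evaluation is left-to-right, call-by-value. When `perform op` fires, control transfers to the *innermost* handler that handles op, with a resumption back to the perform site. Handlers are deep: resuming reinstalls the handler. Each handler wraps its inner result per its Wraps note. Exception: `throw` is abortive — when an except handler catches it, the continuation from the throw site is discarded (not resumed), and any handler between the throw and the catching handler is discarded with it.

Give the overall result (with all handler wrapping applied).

Answer: [((1521, ()), 39)]

Evaluation trace:
get @ H2 ⇒ 4
put(39) @ H2 ⇒ s:=39
H0 returns 1521
H1 returns (1521, ())
H2 returns ((1521, ()), 39)
H3 returns [((1521, ()), 39)]
= [((1521, ()), 39)]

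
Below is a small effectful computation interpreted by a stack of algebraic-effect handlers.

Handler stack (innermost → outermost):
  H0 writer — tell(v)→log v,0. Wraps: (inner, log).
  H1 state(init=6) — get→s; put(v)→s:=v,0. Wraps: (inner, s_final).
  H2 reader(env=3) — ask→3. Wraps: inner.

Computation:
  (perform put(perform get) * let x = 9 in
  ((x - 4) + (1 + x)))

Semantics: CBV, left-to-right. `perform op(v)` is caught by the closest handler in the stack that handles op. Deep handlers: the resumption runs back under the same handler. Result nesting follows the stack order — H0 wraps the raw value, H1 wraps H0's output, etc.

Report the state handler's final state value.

Answer: 6

Step-by-step:
get @ H1 ⇒ 6
put(6) @ H1 ⇒ s:=6
H0 returns (0, ())
H1 returns ((0, ()), 6)
H2 returns ((0, ()), 6)
= ((0, ()), 6)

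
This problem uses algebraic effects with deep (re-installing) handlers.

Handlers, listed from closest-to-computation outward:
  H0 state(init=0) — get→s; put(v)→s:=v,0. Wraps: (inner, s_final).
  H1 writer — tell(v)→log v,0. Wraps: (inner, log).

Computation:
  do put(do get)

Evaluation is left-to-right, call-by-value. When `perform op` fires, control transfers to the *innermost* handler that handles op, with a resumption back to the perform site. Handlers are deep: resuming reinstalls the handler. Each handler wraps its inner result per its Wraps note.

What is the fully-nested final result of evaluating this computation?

Evaluation trace:
get @ H0 ⇒ 0
put(0) @ H0 ⇒ s:=0
H0 returns (0, 0)
H1 returns ((0, 0), ())
= ((0, 0), ())

Answer: ((0, 0), ())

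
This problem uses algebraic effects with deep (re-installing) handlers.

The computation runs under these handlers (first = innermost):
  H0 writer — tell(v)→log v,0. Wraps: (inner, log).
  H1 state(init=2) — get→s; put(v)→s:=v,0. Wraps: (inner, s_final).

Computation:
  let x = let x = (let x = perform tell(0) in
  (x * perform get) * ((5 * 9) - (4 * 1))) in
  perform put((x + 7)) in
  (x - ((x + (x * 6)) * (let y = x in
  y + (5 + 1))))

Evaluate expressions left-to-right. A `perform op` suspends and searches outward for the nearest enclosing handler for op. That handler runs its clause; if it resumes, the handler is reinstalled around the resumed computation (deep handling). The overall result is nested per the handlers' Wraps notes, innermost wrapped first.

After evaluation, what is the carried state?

Answer: 7

Working:
tell(0) @ H0 ⇒ log+=0
get @ H1 ⇒ 2
put(7) @ H1 ⇒ s:=7
H0 returns (0, (0))
H1 returns ((0, (0)), 7)
= ((0, (0)), 7)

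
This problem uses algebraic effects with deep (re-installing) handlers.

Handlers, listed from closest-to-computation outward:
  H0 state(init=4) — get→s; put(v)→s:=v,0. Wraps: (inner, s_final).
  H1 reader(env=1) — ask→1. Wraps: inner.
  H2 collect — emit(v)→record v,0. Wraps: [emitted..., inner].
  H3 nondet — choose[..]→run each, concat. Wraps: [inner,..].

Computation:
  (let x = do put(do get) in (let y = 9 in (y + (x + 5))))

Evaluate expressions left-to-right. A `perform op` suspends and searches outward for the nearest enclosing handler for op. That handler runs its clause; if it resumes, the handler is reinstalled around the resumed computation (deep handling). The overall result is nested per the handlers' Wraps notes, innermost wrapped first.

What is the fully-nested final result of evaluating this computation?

Evaluation trace:
get @ H0 ⇒ 4
put(4) @ H0 ⇒ s:=4
H0 returns (14, 4)
H1 returns (14, 4)
H2 returns [(14, 4)]
H3 returns [[(14, 4)]]
= [[(14, 4)]]

Answer: [[(14, 4)]]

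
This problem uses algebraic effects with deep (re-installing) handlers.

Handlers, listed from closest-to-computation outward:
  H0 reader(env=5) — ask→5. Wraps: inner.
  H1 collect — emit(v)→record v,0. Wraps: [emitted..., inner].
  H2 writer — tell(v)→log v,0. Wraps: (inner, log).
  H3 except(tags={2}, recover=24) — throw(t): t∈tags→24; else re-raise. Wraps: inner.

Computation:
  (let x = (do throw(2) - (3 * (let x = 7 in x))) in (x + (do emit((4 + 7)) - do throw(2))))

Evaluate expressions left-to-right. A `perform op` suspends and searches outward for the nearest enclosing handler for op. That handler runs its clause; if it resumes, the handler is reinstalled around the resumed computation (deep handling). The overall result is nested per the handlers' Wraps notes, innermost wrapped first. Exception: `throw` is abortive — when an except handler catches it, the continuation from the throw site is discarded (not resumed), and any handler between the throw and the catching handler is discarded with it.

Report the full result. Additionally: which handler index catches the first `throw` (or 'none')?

Step-by-step:
throw(2) @ H3 caught ⇒ 24
= 24

Answer: 24 ; first throw caught by: H3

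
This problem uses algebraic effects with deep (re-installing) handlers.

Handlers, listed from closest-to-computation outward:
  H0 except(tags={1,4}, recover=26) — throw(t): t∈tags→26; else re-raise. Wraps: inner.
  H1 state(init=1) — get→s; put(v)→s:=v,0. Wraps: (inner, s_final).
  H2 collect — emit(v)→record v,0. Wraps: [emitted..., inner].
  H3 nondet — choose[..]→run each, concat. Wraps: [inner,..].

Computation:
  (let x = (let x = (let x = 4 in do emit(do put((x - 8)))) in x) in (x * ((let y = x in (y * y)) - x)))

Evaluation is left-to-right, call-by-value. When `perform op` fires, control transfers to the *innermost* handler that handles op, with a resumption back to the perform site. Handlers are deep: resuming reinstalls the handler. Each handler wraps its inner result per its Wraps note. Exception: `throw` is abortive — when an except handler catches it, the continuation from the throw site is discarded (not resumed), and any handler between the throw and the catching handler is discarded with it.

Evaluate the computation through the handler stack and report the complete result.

Answer: [[0, (0, -4)]]

Evaluation trace:
put(-4) @ H1 ⇒ s:=-4
emit(0) @ H2 ⇒ out+=0
H0 returns 0
H1 returns (0, -4)
H2 returns [0, (0, -4)]
H3 returns [[0, (0, -4)]]
= [[0, (0, -4)]]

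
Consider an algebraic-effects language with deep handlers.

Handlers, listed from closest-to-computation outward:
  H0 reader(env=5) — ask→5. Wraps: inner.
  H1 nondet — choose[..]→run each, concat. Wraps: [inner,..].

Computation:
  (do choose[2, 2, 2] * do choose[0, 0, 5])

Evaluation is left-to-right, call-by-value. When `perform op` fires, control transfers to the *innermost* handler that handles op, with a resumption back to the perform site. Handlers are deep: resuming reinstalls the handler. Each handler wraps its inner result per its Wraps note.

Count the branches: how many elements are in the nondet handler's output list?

Answer: 9

Evaluation trace:
choose[2, 2, 2] @ H1
  branch[0] choose=2:
    choose[0, 0, 5] @ H1
      branch[0] choose=0:
        H0 returns 0
        H1 returns [0]
      branch[1] choose=0:
        H0 returns 0
        H1 returns [0]
      branch[2] choose=5:
        H0 returns 10
        H1 returns [10]
  branch[1] choose=2:
    choose[0, 0, 5] @ H1
      branch[0] choose=0:
        H0 returns 0
        H1 returns [0]
      branch[1] choose=0:
        H0 returns 0
        H1 returns [0]
      branch[2] choose=5:
        H0 returns 10
        H1 returns [10]
  branch[2] choose=2:
    choose[0, 0, 5] @ H1
      branch[0] choose=0:
        H0 returns 0
        H1 returns [0]
      branch[1] choose=0:
        H0 returns 0
        H1 returns [0]
      branch[2] choose=5:
        H0 returns 10
        H1 returns [10]
= [0, 0, 10, 0, 0, 10, 0, 0, 10]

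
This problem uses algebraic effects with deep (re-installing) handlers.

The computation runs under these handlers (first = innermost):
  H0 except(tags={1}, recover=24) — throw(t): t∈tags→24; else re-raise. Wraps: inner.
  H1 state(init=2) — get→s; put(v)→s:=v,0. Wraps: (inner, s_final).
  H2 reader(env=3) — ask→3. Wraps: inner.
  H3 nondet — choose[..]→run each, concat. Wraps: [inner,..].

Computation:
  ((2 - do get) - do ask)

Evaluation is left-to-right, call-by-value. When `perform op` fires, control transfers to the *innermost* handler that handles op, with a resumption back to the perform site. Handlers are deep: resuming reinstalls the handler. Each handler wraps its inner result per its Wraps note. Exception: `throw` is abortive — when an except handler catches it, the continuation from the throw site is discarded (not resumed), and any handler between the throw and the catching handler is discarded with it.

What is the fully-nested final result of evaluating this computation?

Evaluation trace:
get @ H1 ⇒ 2
ask @ H2 ⇒ 3
H0 returns -3
H1 returns (-3, 2)
H2 returns (-3, 2)
H3 returns [(-3, 2)]
= [(-3, 2)]

Answer: [(-3, 2)]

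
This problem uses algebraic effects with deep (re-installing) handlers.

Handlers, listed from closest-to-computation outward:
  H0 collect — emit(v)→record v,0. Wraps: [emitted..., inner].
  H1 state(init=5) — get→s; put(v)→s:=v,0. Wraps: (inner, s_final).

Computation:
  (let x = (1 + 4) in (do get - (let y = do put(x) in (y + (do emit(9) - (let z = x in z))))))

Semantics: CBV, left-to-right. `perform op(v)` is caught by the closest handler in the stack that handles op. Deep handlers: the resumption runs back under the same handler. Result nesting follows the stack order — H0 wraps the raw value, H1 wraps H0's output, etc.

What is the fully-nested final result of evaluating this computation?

Step-by-step:
get @ H1 ⇒ 5
put(5) @ H1 ⇒ s:=5
emit(9) @ H0 ⇒ out+=9
H0 returns [9, 10]
H1 returns ([9, 10], 5)
= ([9, 10], 5)

Answer: ([9, 10], 5)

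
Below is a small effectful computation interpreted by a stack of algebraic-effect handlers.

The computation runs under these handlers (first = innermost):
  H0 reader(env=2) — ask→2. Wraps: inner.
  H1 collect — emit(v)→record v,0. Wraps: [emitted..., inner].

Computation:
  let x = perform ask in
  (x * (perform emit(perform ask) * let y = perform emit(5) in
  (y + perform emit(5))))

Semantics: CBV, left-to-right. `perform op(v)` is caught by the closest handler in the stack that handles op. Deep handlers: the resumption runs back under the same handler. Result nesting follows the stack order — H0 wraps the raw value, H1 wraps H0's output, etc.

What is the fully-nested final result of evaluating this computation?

Evaluation trace:
ask @ H0 ⇒ 2
ask @ H0 ⇒ 2
emit(2) @ H1 ⇒ out+=2
emit(5) @ H1 ⇒ out+=5
emit(5) @ H1 ⇒ out+=5
H0 returns 0
H1 returns [2, 5, 5, 0]
= [2, 5, 5, 0]

Answer: [2, 5, 5, 0]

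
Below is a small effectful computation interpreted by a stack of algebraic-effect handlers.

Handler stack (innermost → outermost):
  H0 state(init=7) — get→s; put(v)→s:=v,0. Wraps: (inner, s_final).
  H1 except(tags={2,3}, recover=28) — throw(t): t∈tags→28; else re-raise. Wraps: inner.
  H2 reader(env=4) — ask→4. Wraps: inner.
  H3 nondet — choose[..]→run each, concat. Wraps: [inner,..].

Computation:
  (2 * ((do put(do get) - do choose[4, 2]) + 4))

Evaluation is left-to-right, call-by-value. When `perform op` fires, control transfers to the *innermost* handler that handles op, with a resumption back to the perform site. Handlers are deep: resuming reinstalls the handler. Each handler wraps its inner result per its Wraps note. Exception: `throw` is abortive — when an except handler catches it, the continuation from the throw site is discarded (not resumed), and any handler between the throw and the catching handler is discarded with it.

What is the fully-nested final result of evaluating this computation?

Working:
get @ H0 ⇒ 7
put(7) @ H0 ⇒ s:=7
choose[4, 2] @ H3
  branch[0] choose=4:
    H0 returns (0, 7)
    H1 returns (0, 7)
    H2 returns (0, 7)
    H3 returns [(0, 7)]
  branch[1] choose=2:
    H0 returns (4, 7)
    H1 returns (4, 7)
    H2 returns (4, 7)
    H3 returns [(4, 7)]
= [(0, 7), (4, 7)]

Answer: [(0, 7), (4, 7)]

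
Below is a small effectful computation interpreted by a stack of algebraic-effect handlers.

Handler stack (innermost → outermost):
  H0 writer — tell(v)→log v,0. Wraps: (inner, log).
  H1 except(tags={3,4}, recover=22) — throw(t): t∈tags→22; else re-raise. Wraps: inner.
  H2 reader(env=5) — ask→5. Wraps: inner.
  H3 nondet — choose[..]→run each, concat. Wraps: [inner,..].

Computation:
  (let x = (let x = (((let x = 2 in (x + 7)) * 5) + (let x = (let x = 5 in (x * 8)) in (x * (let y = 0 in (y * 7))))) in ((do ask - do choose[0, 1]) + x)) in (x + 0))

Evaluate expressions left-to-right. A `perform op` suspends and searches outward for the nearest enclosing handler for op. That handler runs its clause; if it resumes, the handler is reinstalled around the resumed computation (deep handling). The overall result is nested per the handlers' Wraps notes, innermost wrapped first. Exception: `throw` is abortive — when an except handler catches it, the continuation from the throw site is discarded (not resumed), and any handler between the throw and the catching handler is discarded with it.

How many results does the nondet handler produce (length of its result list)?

Answer: 2

Working:
ask @ H2 ⇒ 5
choose[0, 1] @ H3
  branch[0] choose=0:
    H0 returns (50, ())
    H1 returns (50, ())
    H2 returns (50, ())
    H3 returns [(50, ())]
  branch[1] choose=1:
    H0 returns (49, ())
    H1 returns (49, ())
    H2 returns (49, ())
    H3 returns [(49, ())]
= [(50, ()), (49, ())]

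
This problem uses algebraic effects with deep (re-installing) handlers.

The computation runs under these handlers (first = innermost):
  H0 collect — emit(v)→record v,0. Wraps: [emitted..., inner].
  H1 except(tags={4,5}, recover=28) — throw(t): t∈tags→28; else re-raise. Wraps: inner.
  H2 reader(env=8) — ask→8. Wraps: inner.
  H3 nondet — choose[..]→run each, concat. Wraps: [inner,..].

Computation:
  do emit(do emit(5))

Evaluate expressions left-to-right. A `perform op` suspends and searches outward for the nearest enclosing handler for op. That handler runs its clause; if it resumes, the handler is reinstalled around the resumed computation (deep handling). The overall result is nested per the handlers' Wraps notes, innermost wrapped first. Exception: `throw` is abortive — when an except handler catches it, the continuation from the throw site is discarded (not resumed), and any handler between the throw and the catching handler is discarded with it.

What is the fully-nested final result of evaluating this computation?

Answer: [[5, 0, 0]]

Evaluation trace:
emit(5) @ H0 ⇒ out+=5
emit(0) @ H0 ⇒ out+=0
H0 returns [5, 0, 0]
H1 returns [5, 0, 0]
H2 returns [5, 0, 0]
H3 returns [[5, 0, 0]]
= [[5, 0, 0]]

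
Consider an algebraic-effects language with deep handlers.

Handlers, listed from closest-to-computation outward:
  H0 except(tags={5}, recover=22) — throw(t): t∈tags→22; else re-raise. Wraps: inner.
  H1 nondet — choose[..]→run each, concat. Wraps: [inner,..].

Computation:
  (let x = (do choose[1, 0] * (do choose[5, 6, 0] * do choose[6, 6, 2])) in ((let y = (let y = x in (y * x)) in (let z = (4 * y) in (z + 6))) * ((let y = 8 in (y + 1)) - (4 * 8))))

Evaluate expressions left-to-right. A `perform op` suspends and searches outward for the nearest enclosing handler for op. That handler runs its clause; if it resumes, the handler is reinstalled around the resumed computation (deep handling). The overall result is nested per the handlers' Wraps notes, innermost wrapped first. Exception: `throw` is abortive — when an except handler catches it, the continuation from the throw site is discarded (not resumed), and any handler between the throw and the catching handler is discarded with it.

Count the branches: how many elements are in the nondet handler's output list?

Step-by-step:
choose[1, 0] @ H1
  branch[0] choose=1:
    choose[5, 6, 0] @ H1
      branch[0] choose=5:
        choose[6, 6, 2] @ H1
          branch[0] choose=6:
            H0 returns -82938
            H1 returns [-82938]
          branch[1] choose=6:
            H0 returns -82938
            H1 returns [-82938]
          branch[2] choose=2:
            H0 returns -9338
            H1 returns [-9338]
      branch[1] choose=6:
        choose[6, 6, 2] @ H1
          branch[0] choose=6:
            H0 returns -119370
            H1 returns [-119370]
          branch[1] choose=6:
            H0 returns -119370
            H1 returns [-119370]
          branch[2] choose=2:
            H0 returns -13386
            H1 returns [-13386]
      branch[2] choose=0:
        choose[6, 6, 2] @ H1
          branch[0] choose=6:
            H0 returns -138
            H1 returns [-138]
          branch[1] choose=6:
            H0 returns -138
            H1 returns [-138]
          branch[2] choose=2:
            H0 returns -138
            H1 returns [-138]
  branch[1] choose=0:
    choose[5, 6, 0] @ H1
      branch[0] choose=5:
        choose[6, 6, 2] @ H1
          branch[0] choose=6:
            H0 returns -138
            H1 returns [-138]
          branch[1] choose=6:
            H0 returns -138
            H1 returns [-138]
          branch[2] choose=2:
            H0 returns -138
            H1 returns [-138]
      branch[1] choose=6:
        choose[6, 6, 2] @ H1
          branch[0] choose=6:
            H0 returns -138
            H1 returns [-138]
          branch[1] choose=6:
            H0 returns -138
            H1 returns [-138]
          branch[2] choose=2:
            H0 returns -138
            H1 returns [-138]
      branch[2] choose=0:
        choose[6, 6, 2] @ H1
          branch[0] choose=6:
            H0 returns -138
            H1 returns [-138]
          branch[1] choose=6:
            H0 returns -138
            H1 returns [-138]
          branch[2] choose=2:
            H0 returns -138
            H1 returns [-138]
= [-82938, -82938, -9338, -119370, -119370, -13386, -138, -138, -138, -138, -138, -138, -138, -138, -138, -138, -138, -138]

Answer: 18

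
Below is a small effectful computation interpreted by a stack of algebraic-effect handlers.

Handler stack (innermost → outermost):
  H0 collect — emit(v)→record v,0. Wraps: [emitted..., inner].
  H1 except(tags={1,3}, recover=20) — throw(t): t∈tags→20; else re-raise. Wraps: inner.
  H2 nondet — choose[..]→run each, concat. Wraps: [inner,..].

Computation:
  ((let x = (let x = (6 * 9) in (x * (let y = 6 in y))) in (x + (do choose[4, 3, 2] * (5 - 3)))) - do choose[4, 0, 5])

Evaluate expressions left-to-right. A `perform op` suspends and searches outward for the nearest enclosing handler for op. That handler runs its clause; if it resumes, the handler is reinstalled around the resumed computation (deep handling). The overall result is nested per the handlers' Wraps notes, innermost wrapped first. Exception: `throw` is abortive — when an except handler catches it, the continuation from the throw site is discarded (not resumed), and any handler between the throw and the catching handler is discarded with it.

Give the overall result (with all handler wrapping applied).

Answer: [[328], [332], [327], [326], [330], [325], [324], [328], [323]]

Step-by-step:
choose[4, 3, 2] @ H2
  branch[0] choose=4:
    choose[4, 0, 5] @ H2
      branch[0] choose=4:
        H0 returns [328]
        H1 returns [328]
        H2 returns [[328]]
      branch[1] choose=0:
        H0 returns [332]
        H1 returns [332]
        H2 returns [[332]]
      branch[2] choose=5:
        H0 returns [327]
        H1 returns [327]
        H2 returns [[327]]
  branch[1] choose=3:
    choose[4, 0, 5] @ H2
      branch[0] choose=4:
        H0 returns [326]
        H1 returns [326]
        H2 returns [[326]]
      branch[1] choose=0:
        H0 returns [330]
        H1 returns [330]
        H2 returns [[330]]
      branch[2] choose=5:
        H0 returns [325]
        H1 returns [325]
        H2 returns [[325]]
  branch[2] choose=2:
    choose[4, 0, 5] @ H2
      branch[0] choose=4:
        H0 returns [324]
        H1 returns [324]
        H2 returns [[324]]
      branch[1] choose=0:
        H0 returns [328]
        H1 returns [328]
        H2 returns [[328]]
      branch[2] choose=5:
        H0 returns [323]
        H1 returns [323]
        H2 returns [[323]]
= [[328], [332], [327], [326], [330], [325], [324], [328], [323]]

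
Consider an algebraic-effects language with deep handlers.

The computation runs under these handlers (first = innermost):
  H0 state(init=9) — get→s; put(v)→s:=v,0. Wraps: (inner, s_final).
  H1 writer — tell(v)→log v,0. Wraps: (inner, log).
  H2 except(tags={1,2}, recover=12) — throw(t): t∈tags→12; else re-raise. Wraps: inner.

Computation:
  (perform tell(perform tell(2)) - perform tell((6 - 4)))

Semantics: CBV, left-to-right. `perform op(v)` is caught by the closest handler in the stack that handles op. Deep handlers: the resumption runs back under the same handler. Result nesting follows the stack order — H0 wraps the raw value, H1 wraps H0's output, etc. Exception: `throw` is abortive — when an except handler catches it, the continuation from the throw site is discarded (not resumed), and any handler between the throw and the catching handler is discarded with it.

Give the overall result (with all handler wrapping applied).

Answer: ((0, 9), (2, 0, 2))

Working:
tell(2) @ H1 ⇒ log+=2
tell(0) @ H1 ⇒ log+=0
tell(2) @ H1 ⇒ log+=2
H0 returns (0, 9)
H1 returns ((0, 9), (2, 0, 2))
H2 returns ((0, 9), (2, 0, 2))
= ((0, 9), (2, 0, 2))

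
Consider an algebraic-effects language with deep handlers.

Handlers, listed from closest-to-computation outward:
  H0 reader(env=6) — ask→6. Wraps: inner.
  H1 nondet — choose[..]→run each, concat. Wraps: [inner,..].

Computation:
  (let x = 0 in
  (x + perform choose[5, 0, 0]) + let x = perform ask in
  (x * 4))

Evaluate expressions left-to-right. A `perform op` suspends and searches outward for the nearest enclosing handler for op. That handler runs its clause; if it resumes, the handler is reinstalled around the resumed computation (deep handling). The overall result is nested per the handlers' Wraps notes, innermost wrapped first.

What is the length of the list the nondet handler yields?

Answer: 3

Step-by-step:
choose[5, 0, 0] @ H1
  branch[0] choose=5:
    ask @ H0 ⇒ 6
    H0 returns 29
    H1 returns [29]
  branch[1] choose=0:
    ask @ H0 ⇒ 6
    H0 returns 24
    H1 returns [24]
  branch[2] choose=0:
    ask @ H0 ⇒ 6
    H0 returns 24
    H1 returns [24]
= [29, 24, 24]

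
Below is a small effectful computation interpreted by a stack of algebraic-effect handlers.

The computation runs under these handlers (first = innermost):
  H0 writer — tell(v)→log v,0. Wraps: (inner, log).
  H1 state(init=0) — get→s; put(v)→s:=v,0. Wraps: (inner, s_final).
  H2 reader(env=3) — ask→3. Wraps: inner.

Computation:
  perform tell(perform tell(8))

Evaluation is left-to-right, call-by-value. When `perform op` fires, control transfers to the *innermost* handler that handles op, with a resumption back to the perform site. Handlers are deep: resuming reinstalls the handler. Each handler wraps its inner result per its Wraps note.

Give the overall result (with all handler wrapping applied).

Answer: ((0, (8, 0)), 0)

Evaluation trace:
tell(8) @ H0 ⇒ log+=8
tell(0) @ H0 ⇒ log+=0
H0 returns (0, (8, 0))
H1 returns ((0, (8, 0)), 0)
H2 returns ((0, (8, 0)), 0)
= ((0, (8, 0)), 0)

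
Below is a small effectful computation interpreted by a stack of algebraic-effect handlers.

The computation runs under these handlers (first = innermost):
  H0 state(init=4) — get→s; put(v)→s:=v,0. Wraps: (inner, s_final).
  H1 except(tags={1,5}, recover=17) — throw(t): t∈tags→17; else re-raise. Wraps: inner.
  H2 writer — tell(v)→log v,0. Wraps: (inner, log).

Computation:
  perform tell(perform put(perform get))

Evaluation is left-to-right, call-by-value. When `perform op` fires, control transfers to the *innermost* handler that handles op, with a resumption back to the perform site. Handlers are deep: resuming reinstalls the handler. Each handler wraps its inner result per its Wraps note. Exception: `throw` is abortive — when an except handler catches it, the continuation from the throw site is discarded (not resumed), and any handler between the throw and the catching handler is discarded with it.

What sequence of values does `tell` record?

Answer: (0)

Working:
get @ H0 ⇒ 4
put(4) @ H0 ⇒ s:=4
tell(0) @ H2 ⇒ log+=0
H0 returns (0, 4)
H1 returns (0, 4)
H2 returns ((0, 4), (0))
= ((0, 4), (0))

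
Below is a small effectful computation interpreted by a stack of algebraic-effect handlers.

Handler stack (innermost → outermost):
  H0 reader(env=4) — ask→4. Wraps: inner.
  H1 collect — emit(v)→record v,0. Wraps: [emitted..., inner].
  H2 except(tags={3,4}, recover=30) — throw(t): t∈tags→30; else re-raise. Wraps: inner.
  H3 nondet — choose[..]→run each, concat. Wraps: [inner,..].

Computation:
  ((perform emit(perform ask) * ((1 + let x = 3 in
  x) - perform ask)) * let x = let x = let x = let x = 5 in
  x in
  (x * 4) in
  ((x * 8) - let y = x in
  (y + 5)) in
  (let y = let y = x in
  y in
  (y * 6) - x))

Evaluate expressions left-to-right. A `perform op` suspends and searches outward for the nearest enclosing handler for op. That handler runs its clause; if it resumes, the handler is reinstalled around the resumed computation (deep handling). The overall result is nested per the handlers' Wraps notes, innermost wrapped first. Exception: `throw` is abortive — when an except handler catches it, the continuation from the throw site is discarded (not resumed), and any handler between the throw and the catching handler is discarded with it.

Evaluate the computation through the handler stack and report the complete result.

Step-by-step:
ask @ H0 ⇒ 4
emit(4) @ H1 ⇒ out+=4
ask @ H0 ⇒ 4
H0 returns 0
H1 returns [4, 0]
H2 returns [4, 0]
H3 returns [[4, 0]]
= [[4, 0]]

Answer: [[4, 0]]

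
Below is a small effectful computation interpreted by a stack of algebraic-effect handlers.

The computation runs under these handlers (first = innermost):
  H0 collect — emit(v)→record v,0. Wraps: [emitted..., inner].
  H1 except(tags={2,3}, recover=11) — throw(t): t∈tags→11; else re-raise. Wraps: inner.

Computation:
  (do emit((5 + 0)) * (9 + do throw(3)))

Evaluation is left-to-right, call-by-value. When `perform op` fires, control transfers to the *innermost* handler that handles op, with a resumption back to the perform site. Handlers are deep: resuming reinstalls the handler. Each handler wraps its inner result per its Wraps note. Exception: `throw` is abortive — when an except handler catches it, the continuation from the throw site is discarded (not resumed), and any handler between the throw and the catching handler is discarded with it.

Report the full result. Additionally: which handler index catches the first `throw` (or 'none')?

Answer: 11 ; first throw caught by: H1

Evaluation trace:
emit(5) @ H0 ⇒ out+=5
throw(3) @ H1 caught ⇒ 11
= 11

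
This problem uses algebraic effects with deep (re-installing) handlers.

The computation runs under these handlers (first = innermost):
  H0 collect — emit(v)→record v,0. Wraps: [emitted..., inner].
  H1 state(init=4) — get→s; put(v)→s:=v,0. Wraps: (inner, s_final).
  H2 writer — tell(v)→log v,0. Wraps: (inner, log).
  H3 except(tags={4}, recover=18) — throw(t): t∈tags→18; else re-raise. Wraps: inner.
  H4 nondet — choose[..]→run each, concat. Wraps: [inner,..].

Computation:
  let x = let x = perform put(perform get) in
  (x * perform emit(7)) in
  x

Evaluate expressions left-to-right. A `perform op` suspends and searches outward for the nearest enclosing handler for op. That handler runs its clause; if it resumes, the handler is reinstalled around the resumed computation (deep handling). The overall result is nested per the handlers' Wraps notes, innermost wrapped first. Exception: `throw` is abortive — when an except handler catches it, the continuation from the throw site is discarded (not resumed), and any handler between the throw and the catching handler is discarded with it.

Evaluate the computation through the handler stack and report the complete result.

Answer: [(([7, 0], 4), ())]

Step-by-step:
get @ H1 ⇒ 4
put(4) @ H1 ⇒ s:=4
emit(7) @ H0 ⇒ out+=7
H0 returns [7, 0]
H1 returns ([7, 0], 4)
H2 returns (([7, 0], 4), ())
H3 returns (([7, 0], 4), ())
H4 returns [(([7, 0], 4), ())]
= [(([7, 0], 4), ())]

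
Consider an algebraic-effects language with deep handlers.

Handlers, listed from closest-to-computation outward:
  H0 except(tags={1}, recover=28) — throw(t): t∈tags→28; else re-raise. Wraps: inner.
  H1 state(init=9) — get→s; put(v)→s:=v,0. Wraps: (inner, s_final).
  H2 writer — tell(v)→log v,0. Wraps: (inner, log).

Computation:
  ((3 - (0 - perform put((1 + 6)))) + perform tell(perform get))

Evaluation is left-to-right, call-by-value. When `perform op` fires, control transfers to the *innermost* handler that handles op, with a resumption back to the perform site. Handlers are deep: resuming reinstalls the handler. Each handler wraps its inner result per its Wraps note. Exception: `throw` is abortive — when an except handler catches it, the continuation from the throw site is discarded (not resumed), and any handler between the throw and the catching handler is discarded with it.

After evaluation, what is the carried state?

Answer: 7

Working:
put(7) @ H1 ⇒ s:=7
get @ H1 ⇒ 7
tell(7) @ H2 ⇒ log+=7
H0 returns 3
H1 returns (3, 7)
H2 returns ((3, 7), (7))
= ((3, 7), (7))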